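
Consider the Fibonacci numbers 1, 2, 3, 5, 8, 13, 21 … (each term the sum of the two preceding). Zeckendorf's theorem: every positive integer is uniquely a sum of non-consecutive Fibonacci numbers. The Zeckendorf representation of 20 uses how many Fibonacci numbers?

3

largest Fibonacci ≤ 20 is 13; 20 − 13 = 7
largest Fibonacci ≤ 7 is 5; 7 − 5 = 2
largest Fibonacci ≤ 2 is 2; 2 − 2 = 0
20 = 13 + 5 + 2, which has 3 terms.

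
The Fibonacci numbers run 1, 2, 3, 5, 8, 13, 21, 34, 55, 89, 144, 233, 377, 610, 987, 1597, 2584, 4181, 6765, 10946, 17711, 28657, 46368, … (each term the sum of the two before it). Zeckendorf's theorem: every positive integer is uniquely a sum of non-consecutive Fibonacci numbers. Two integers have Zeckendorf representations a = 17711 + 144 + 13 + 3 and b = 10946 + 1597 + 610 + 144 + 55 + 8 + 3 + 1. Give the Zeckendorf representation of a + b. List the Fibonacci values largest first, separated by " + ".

28657 + 1597 + 610 + 233 + 89 + 34 + 13 + 2

The two numbers are 17871 and 13364, so their sum is 31235.
Greedily peel off the largest Fibonacci term at each step:
subtract 28657 from 31235: 2578 remains
subtract 1597 from 2578: 981 remains
subtract 610 from 981: 371 remains
subtract 233 from 371: 138 remains
subtract 89 from 138: 49 remains
subtract 34 from 49: 15 remains
subtract 13 from 15: 2 remains
subtract 2 from 2: 0 remains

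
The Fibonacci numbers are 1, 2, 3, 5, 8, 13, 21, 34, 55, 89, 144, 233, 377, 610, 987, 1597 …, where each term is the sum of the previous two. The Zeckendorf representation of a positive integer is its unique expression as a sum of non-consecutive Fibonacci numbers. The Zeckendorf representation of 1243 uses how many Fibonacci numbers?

4

987 ≤ 1243 < 1597, so take 987; remainder 256
233 ≤ 256 < 377, so take 233; remainder 23
21 ≤ 23 < 34, so take 21; remainder 2
2 ≤ 2 < 3, so take 2; remainder 0
1243 = 987 + 233 + 21 + 2, which has 4 terms.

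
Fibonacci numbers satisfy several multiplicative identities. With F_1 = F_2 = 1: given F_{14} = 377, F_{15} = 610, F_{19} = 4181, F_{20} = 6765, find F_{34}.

By the addition formula F_{m+n} = F_m F_{n+1} + F_{m−1} F_n with m=20, n=14: F_{34} = 6765·610 + 4181·377 = 4126650 + 1576237 = 5702887.

5702887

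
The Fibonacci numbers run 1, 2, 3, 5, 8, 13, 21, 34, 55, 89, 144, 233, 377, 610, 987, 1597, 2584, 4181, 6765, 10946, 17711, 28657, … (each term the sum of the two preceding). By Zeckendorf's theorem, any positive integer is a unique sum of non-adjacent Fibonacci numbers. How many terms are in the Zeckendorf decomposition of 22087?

7

Greedy algorithm:
22087 − 17711 = 4376
4376 − 4181 = 195
195 − 144 = 51
51 − 34 = 17
17 − 13 = 4
4 − 3 = 1
1 − 1 = 0
22087 = 17711 + 4181 + 144 + 34 + 13 + 3 + 1, which has 7 terms.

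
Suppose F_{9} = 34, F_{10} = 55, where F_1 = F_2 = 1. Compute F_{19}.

By the addition formula F_{m+n} = F_m F_{n+1} + F_{m−1} F_n with m=10, n=9: F_{19} = 55·55 + 34·34 = 3025 + 1156 = 4181.

4181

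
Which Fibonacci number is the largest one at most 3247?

2584 ≤ 3247 < 4181, so the largest Fibonacci number not exceeding 3247 is 2584.

2584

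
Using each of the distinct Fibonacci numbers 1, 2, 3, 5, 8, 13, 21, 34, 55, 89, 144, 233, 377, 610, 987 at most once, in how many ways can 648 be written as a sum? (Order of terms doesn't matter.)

11

Starting from the Zeckendorf form and repeatedly splitting a term F_k into F_{k−1} + F_{k−2} (when neither is already used) reaches every representation.
648 = 610+34+3+1 = 610+21+13+3+1 = 377+233+34+3+1 = … (8 more), for 11 in all.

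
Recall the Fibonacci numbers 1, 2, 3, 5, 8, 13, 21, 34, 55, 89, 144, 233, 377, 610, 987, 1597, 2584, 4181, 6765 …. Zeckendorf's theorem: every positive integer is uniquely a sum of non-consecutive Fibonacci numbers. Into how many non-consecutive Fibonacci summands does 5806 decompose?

Greedily peel off the largest Fibonacci term at each step:
take 4181 (≤ 5806); 5806 − 4181 = 1625
take 1597 (≤ 1625); 1625 − 1597 = 28
take 21 (≤ 28); 28 − 21 = 7
take 5 (≤ 7); 7 − 5 = 2
take 2 (≤ 2); 2 − 2 = 0
5806 = 4181 + 1597 + 21 + 5 + 2, which has 5 terms.

5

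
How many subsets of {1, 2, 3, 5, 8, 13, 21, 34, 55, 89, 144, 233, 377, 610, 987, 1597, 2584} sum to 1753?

Starting from the Zeckendorf form and repeatedly splitting a term F_k into F_{k−1} + F_{k−2} (when neither is already used) reaches every representation.
1753 = 1597+144+8+3+1 = 1597+89+55+8+3+1 = 987+610+144+8+3+1 = 1597+89+34+21+8+3+1 = … (5 more), for 9 in all.

9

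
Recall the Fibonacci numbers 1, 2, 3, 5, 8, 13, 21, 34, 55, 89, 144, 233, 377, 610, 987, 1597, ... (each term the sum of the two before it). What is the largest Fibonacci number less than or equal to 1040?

987 ≤ 1040 < 1597, so the largest Fibonacci number not exceeding 1040 is 987.

987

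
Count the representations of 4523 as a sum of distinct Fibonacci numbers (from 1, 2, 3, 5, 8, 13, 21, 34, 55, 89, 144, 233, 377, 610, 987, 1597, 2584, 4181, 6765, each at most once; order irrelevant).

Starting from the Zeckendorf form and repeatedly splitting a term F_k into F_{k−1} + F_{k−2} (when neither is already used) reaches every representation.
4523 = 4181+233+89+13+5+2 = 4181+233+55+34+13+5+2 = 2584+1597+233+89+13+5+2 = 4181+144+89+55+34+13+5+2 = 2584+1597+233+55+34+13+5+2 = … (5 more), for 10 in all.

10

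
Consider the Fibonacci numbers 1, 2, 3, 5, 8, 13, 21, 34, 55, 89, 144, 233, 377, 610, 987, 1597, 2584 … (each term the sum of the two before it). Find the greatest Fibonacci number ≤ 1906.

1597

1597 ≤ 1906 < 2584, so the largest Fibonacci number not exceeding 1906 is 1597.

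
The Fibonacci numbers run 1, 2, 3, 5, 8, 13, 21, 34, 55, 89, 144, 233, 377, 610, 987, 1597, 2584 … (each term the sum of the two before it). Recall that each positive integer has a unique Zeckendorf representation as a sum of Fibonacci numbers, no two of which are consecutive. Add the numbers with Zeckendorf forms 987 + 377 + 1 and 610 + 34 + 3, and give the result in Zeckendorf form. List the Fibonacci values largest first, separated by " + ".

The two numbers are 1365 and 647, so their sum is 2012.
2012 − 1597 = 415
415 − 377 = 38
38 − 34 = 4
4 − 3 = 1
1 − 1 = 0

1597 + 377 + 34 + 3 + 1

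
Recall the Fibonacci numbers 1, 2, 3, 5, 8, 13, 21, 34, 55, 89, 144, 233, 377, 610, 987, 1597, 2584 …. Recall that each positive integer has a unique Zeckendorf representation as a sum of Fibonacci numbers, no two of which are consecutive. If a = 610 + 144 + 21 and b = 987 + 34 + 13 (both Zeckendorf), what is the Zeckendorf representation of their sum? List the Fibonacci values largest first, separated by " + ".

1597 + 144 + 55 + 13

The two numbers are 775 and 1034, so their sum is 1809.
1809: greatest Fibonacci not exceeding it is 1597, leaving 212
212: greatest Fibonacci not exceeding it is 144, leaving 68
68: greatest Fibonacci not exceeding it is 55, leaving 13
13: greatest Fibonacci not exceeding it is 13, leaving 0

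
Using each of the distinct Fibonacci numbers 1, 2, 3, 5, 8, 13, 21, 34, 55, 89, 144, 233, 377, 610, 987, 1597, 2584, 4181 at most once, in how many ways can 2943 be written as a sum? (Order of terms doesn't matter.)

42

Starting from the Zeckendorf form and repeatedly splitting a term F_k into F_{k−1} + F_{k−2} (when neither is already used) reaches every representation.
2943 = 2584+233+89+34+3 = 2584+233+89+34+2+1 = 2584+233+89+21+13+3 = 2584+233+89+21+13+2+1 = … (38 more), for 42 in all.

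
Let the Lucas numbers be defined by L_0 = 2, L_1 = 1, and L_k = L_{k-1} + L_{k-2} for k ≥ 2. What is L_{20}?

15127

Iterating the recurrence up to L_{12} = 322 and L_{11} = 199:
L_{13} = L_{12} + L_{11} = 322 + 199 = 521
L_{14} = L_{13} + L_{12} = 521 + 322 = 843
L_{15} = L_{14} + L_{13} = 843 + 521 = 1364
L_{16} = L_{15} + L_{14} = 1364 + 843 = 2207
L_{17} = L_{16} + L_{15} = 2207 + 1364 = 3571
L_{18} = L_{17} + L_{16} = 3571 + 2207 = 5778
L_{19} = L_{18} + L_{17} = 5778 + 3571 = 9349
L_{20} = L_{19} + L_{18} = 9349 + 5778 = 15127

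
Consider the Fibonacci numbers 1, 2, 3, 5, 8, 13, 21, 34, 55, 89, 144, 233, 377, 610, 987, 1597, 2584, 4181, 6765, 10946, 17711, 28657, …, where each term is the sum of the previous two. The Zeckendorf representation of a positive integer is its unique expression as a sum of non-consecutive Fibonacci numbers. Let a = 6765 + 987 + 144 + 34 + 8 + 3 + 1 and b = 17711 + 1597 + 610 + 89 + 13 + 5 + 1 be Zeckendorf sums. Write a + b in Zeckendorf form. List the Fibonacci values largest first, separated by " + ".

17711 + 6765 + 2584 + 610 + 233 + 55 + 8 + 2

The two numbers are 7942 and 20026, so their sum is 27968.
27968 − 17711 = 10257
10257 − 6765 = 3492
3492 − 2584 = 908
908 − 610 = 298
298 − 233 = 65
65 − 55 = 10
10 − 8 = 2
2 − 2 = 0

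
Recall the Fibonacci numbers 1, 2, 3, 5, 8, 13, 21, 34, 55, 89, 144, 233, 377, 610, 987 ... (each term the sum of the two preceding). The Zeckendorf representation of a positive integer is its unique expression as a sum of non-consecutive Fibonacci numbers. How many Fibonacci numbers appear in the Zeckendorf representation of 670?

Repeatedly subtract the largest Fibonacci number that fits:
largest Fibonacci ≤ 670 is 610; 670 − 610 = 60
largest Fibonacci ≤ 60 is 55; 60 − 55 = 5
largest Fibonacci ≤ 5 is 5; 5 − 5 = 0
670 = 610 + 55 + 5, which has 3 terms.

3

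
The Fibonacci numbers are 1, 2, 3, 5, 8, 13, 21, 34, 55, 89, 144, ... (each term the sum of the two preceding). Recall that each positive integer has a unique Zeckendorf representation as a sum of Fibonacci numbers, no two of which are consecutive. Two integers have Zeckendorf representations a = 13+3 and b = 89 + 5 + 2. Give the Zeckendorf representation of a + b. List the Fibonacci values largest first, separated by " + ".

89 + 21 + 2

The two numbers are 16 and 96, so their sum is 112.
Greedily peel off the largest Fibonacci term at each step:
112 − 89 = 23
23 − 21 = 2
2 − 2 = 0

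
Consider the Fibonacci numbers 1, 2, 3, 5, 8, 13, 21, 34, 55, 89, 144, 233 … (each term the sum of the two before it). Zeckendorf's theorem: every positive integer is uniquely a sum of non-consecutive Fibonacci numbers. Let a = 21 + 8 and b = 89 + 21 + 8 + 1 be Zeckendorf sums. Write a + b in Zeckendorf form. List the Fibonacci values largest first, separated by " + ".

The two numbers are 29 and 119, so their sum is 148.
Repeatedly subtract the largest Fibonacci number that fits:
148: greatest Fibonacci not exceeding it is 144, leaving 4
4: greatest Fibonacci not exceeding it is 3, leaving 1
1: greatest Fibonacci not exceeding it is 1, leaving 0

144 + 3 + 1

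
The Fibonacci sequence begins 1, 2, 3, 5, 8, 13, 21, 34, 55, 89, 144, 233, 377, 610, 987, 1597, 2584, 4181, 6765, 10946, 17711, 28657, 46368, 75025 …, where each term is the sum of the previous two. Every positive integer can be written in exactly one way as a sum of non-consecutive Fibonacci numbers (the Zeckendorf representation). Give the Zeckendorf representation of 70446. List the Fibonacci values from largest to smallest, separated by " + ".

Greedily peel off the largest Fibonacci term at each step:
subtract 46368 from 70446: 24078 remains
subtract 17711 from 24078: 6367 remains
subtract 4181 from 6367: 2186 remains
subtract 1597 from 2186: 589 remains
subtract 377 from 589: 212 remains
subtract 144 from 212: 68 remains
subtract 55 from 68: 13 remains
subtract 13 from 13: 0 remains
So 70446 = 46368 + 17711 + 4181 + 1597 + 377 + 144 + 55 + 13, with no two terms consecutive in the sequence.

46368 + 17711 + 4181 + 1597 + 377 + 144 + 55 + 13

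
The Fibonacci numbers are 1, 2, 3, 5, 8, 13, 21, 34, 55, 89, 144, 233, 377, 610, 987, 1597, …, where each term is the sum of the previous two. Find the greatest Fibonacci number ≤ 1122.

987 ≤ 1122 < 1597, so the largest Fibonacci number not exceeding 1122 is 987.

987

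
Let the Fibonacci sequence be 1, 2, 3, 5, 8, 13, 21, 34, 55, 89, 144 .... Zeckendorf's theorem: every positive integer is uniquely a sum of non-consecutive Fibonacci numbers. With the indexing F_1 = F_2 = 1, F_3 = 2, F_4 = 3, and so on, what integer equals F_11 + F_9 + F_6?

131

F_11 + F_9 + F_6 = 89 + 34 + 8 = 131.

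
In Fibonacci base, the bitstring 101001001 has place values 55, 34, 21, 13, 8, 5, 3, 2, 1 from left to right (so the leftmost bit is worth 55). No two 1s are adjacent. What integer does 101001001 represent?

82

Summing the place values of the 1 bits: 55 + 21 + 5 + 1 = 82.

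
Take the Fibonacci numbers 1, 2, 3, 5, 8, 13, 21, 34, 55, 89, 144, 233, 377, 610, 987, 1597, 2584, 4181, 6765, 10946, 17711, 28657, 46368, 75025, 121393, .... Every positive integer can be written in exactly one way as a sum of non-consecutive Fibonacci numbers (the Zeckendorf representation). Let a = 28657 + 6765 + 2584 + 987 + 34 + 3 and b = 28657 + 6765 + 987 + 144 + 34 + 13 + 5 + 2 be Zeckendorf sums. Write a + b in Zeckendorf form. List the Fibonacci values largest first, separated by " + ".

75025 + 610 + 2

The two numbers are 39030 and 36607, so their sum is 75637.
75637 − 75025 = 612
612 − 610 = 2
2 − 2 = 0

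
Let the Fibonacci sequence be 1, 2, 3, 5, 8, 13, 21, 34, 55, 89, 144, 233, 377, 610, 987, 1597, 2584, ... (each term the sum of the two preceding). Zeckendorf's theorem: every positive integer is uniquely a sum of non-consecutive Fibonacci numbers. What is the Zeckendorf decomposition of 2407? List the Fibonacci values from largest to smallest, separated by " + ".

subtract 1597 from 2407: 810 remains
subtract 610 from 810: 200 remains
subtract 144 from 200: 56 remains
subtract 55 from 56: 1 remains
subtract 1 from 1: 0 remains
So 2407 = 1597 + 610 + 144 + 55 + 1, with no two terms consecutive in the sequence.

1597 + 610 + 144 + 55 + 1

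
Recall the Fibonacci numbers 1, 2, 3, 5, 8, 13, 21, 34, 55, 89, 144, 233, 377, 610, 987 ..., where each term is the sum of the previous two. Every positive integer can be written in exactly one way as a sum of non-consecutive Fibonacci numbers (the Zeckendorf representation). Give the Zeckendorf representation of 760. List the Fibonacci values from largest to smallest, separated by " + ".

Repeatedly subtract the largest Fibonacci number that fits:
subtract 610 from 760: 150 remains
subtract 144 from 150: 6 remains
subtract 5 from 6: 1 remains
subtract 1 from 1: 0 remains
So 760 = 610 + 144 + 5 + 1, with no two terms consecutive in the sequence.

610 + 144 + 5 + 1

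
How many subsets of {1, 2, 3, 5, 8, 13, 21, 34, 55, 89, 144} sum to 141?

5

141 = 89+34+13+5 = 89+34+13+3+2 = 89+34+8+5+3+2 = … (2 more), for 5 in all.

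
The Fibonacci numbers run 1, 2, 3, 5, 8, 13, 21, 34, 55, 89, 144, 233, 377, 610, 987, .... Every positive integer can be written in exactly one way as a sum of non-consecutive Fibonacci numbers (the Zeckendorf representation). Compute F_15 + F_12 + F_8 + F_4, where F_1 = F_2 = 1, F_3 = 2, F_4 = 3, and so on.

778

F_15 + F_12 + F_8 + F_4 = 610 + 144 + 21 + 3 = 778.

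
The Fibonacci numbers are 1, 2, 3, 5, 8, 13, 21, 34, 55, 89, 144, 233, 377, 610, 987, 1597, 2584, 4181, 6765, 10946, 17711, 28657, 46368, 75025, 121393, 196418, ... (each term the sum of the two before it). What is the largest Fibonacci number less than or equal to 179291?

121393

121393 ≤ 179291 < 196418, so the largest Fibonacci number not exceeding 179291 is 121393.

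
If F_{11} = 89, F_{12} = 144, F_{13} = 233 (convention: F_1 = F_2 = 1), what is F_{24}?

46368

By the addition formula F_{m+n} = F_m F_{n+1} + F_{m−1} F_n with m=12, n=12: F_{24} = 144·233 + 89·144 = 33552 + 12816 = 46368.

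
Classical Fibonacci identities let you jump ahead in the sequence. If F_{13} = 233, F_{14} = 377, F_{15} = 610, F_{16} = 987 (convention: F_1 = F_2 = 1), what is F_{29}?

514229

By the addition formula F_{m+n} = F_m F_{n+1} + F_{m−1} F_n with m=16, n=13: F_{29} = 987·377 + 610·233 = 372099 + 142130 = 514229.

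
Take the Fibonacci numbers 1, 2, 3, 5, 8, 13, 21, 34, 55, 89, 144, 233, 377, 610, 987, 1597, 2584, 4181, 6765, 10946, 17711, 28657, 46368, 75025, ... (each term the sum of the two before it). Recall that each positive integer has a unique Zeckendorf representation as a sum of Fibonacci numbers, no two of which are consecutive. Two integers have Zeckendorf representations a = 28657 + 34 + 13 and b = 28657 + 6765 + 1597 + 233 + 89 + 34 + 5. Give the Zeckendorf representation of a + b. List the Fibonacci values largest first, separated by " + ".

The two numbers are 28704 and 37380, so their sum is 66084.
46368 ≤ 66084 < 75025, so take 46368; remainder 19716
17711 ≤ 19716 < 28657, so take 17711; remainder 2005
1597 ≤ 2005 < 2584, so take 1597; remainder 408
377 ≤ 408 < 610, so take 377; remainder 31
21 ≤ 31 < 34, so take 21; remainder 10
8 ≤ 10 < 13, so take 8; remainder 2
2 ≤ 2 < 3, so take 2; remainder 0

46368 + 17711 + 1597 + 377 + 21 + 8 + 2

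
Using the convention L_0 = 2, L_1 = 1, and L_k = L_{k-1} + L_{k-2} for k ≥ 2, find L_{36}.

Iterating the recurrence up to L_{29} = 1149851 and L_{28} = 710647:
L_{30} = L_{29} + L_{28} = 1149851 + 710647 = 1860498
L_{31} = L_{30} + L_{29} = 1860498 + 1149851 = 3010349
L_{32} = L_{31} + L_{30} = 3010349 + 1860498 = 4870847
L_{33} = L_{32} + L_{31} = 4870847 + 3010349 = 7881196
L_{34} = L_{33} + L_{32} = 7881196 + 4870847 = 12752043
L_{35} = L_{34} + L_{33} = 12752043 + 7881196 = 20633239
L_{36} = L_{35} + L_{34} = 20633239 + 12752043 = 33385282

33385282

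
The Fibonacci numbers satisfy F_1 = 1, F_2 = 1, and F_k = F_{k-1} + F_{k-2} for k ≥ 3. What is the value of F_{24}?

46368

Iterating the recurrence up to F_{17} = 1597 and F_{16} = 987:
F_{18} = F_{17} + F_{16} = 1597 + 987 = 2584
F_{19} = F_{18} + F_{17} = 2584 + 1597 = 4181
F_{20} = F_{19} + F_{18} = 4181 + 2584 = 6765
F_{21} = F_{20} + F_{19} = 6765 + 4181 = 10946
F_{22} = F_{21} + F_{20} = 10946 + 6765 = 17711
F_{23} = F_{22} + F_{21} = 17711 + 10946 = 28657
F_{24} = F_{23} + F_{22} = 28657 + 17711 = 46368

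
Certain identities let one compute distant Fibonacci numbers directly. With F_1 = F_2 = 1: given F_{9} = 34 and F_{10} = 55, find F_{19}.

4181

By F_{2k+1} = F_k² + F_{k+1}²: F_{19} = 34² + 55² = 1156 + 3025 = 4181.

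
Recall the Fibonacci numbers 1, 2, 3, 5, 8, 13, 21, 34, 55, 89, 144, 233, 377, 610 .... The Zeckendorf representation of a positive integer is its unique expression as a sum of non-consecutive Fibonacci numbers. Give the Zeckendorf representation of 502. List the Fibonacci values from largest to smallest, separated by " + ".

Greedy algorithm:
377 ≤ 502 < 610, so take 377; remainder 125
89 ≤ 125 < 144, so take 89; remainder 36
34 ≤ 36 < 55, so take 34; remainder 2
2 ≤ 2 < 3, so take 2; remainder 0
So 502 = 377 + 89 + 34 + 2, with no two terms consecutive in the sequence.

377 + 89 + 34 + 2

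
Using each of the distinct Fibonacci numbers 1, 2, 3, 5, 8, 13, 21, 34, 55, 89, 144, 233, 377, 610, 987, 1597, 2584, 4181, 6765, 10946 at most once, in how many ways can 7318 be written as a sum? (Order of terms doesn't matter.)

Starting from the Zeckendorf form and repeatedly splitting a term F_k into F_{k−1} + F_{k−2} (when neither is already used) reaches every representation.
7318 = 6765+377+144+21+8+3 = 6765+377+144+21+8+2+1 = 6765+377+89+55+21+8+3 = … (44 more), for 47 in all.

47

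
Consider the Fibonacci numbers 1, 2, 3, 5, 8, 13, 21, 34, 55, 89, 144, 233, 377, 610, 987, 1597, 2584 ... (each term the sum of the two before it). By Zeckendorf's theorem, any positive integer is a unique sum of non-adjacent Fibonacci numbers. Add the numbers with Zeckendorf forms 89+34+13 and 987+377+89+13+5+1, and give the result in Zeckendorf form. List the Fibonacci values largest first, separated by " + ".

The two numbers are 136 and 1472, so their sum is 1608.
take 1597 (≤ 1608); 1608 − 1597 = 11
take 8 (≤ 11); 11 − 8 = 3
take 3 (≤ 3); 3 − 3 = 0

1597 + 8 + 3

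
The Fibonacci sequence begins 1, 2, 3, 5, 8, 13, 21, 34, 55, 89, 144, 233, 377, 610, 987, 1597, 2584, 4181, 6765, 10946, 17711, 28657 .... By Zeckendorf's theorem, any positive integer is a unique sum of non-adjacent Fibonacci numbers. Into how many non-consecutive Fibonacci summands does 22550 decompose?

6

subtract 17711 from 22550: 4839 remains
subtract 4181 from 4839: 658 remains
subtract 610 from 658: 48 remains
subtract 34 from 48: 14 remains
subtract 13 from 14: 1 remains
subtract 1 from 1: 0 remains
22550 = 17711 + 4181 + 610 + 34 + 13 + 1, which has 6 terms.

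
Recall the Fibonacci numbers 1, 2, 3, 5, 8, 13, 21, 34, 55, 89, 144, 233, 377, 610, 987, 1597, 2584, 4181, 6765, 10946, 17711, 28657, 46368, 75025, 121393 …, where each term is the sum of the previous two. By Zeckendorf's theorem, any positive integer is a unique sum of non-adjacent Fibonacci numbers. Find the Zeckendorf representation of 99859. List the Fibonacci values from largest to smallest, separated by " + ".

75025 ≤ 99859 < 121393, so take 75025; remainder 24834
17711 ≤ 24834 < 28657, so take 17711; remainder 7123
6765 ≤ 7123 < 10946, so take 6765; remainder 358
233 ≤ 358 < 377, so take 233; remainder 125
89 ≤ 125 < 144, so take 89; remainder 36
34 ≤ 36 < 55, so take 34; remainder 2
2 ≤ 2 < 3, so take 2; remainder 0
So 99859 = 75025 + 17711 + 6765 + 233 + 89 + 34 + 2, with no two terms consecutive in the sequence.

75025 + 17711 + 6765 + 233 + 89 + 34 + 2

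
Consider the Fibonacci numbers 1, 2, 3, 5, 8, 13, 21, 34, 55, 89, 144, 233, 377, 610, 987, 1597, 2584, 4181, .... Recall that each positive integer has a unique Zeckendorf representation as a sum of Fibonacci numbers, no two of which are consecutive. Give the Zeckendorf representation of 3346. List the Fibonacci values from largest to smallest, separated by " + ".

2584 ≤ 3346 < 4181, so take 2584; remainder 762
610 ≤ 762 < 987, so take 610; remainder 152
144 ≤ 152 < 233, so take 144; remainder 8
8 ≤ 8 < 13, so take 8; remainder 0
So 3346 = 2584 + 610 + 144 + 8, with no two terms consecutive in the sequence.

2584 + 610 + 144 + 8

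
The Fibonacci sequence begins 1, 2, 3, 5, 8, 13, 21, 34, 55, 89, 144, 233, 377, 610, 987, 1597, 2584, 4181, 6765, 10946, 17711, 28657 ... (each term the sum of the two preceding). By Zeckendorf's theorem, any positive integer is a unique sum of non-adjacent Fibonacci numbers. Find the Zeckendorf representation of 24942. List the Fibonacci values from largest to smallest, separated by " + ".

17711 + 6765 + 377 + 89

Greedy algorithm:
largest Fibonacci ≤ 24942 is 17711; 24942 − 17711 = 7231
largest Fibonacci ≤ 7231 is 6765; 7231 − 6765 = 466
largest Fibonacci ≤ 466 is 377; 466 − 377 = 89
largest Fibonacci ≤ 89 is 89; 89 − 89 = 0
So 24942 = 17711 + 6765 + 377 + 89, with no two terms consecutive in the sequence.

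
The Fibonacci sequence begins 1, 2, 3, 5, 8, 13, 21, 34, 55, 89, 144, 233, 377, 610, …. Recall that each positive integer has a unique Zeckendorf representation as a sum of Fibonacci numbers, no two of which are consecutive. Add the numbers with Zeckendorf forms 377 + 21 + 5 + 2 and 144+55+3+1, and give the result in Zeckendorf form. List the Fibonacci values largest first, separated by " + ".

377 + 144 + 55 + 21 + 8 + 3

The two numbers are 405 and 203, so their sum is 608.
take 377 (≤ 608); 608 − 377 = 231
take 144 (≤ 231); 231 − 144 = 87
take 55 (≤ 87); 87 − 55 = 32
take 21 (≤ 32); 32 − 21 = 11
take 8 (≤ 11); 11 − 8 = 3
take 3 (≤ 3); 3 − 3 = 0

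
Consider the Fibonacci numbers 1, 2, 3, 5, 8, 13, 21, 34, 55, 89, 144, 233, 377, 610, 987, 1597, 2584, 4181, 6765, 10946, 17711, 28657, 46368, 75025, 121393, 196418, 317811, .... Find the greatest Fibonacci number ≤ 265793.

196418 ≤ 265793 < 317811, so the largest Fibonacci number not exceeding 265793 is 196418.

196418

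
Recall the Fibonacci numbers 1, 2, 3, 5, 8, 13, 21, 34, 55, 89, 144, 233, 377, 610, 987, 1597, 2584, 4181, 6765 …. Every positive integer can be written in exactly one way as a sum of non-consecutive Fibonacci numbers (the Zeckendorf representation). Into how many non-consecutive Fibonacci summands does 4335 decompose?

Greedy algorithm:
4181 ≤ 4335 < 6765, so take 4181; remainder 154
144 ≤ 154 < 233, so take 144; remainder 10
8 ≤ 10 < 13, so take 8; remainder 2
2 ≤ 2 < 3, so take 2; remainder 0
4335 = 4181 + 144 + 8 + 2, which has 4 terms.

4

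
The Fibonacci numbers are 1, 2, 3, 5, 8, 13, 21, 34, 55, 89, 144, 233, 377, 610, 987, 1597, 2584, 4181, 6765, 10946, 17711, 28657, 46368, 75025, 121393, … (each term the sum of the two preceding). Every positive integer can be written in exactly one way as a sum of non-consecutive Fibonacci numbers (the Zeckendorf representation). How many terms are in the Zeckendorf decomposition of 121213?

11

121213 − 75025 = 46188
46188 − 28657 = 17531
17531 − 10946 = 6585
6585 − 4181 = 2404
2404 − 1597 = 807
807 − 610 = 197
197 − 144 = 53
53 − 34 = 19
19 − 13 = 6
6 − 5 = 1
1 − 1 = 0
121213 = 75025 + 28657 + 10946 + 4181 + 1597 + 610 + 144 + 34 + 13 + 5 + 1, which has 11 terms.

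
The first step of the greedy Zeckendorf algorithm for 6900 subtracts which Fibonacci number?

6765

6765 ≤ 6900 < 10946, so the largest Fibonacci number not exceeding 6900 is 6765.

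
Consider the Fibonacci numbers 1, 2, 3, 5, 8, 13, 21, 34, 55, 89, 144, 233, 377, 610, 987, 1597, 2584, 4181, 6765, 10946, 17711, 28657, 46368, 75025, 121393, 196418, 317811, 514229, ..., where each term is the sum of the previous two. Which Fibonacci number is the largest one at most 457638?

317811 ≤ 457638 < 514229, so the largest Fibonacci number not exceeding 457638 is 317811.

317811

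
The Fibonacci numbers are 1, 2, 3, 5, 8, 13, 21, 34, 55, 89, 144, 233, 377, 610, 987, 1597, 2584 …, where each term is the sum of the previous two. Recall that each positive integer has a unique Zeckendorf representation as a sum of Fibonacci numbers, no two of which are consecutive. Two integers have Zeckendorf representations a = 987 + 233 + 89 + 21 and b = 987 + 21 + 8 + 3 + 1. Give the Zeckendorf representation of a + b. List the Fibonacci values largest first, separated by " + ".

1597 + 610 + 89 + 34 + 13 + 5 + 2

The two numbers are 1330 and 1020, so their sum is 2350.
1597 ≤ 2350 < 2584, so take 1597; remainder 753
610 ≤ 753 < 987, so take 610; remainder 143
89 ≤ 143 < 144, so take 89; remainder 54
34 ≤ 54 < 55, so take 34; remainder 20
13 ≤ 20 < 21, so take 13; remainder 7
5 ≤ 7 < 8, so take 5; remainder 2
2 ≤ 2 < 3, so take 2; remainder 0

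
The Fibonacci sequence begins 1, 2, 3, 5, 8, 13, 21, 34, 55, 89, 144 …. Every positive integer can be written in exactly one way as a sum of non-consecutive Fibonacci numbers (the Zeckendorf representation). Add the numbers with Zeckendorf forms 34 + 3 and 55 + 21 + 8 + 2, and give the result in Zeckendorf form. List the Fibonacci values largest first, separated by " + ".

The two numbers are 37 and 86, so their sum is 123.
Greedily peel off the largest Fibonacci term at each step:
123: greatest Fibonacci not exceeding it is 89, leaving 34
34: greatest Fibonacci not exceeding it is 34, leaving 0

89 + 34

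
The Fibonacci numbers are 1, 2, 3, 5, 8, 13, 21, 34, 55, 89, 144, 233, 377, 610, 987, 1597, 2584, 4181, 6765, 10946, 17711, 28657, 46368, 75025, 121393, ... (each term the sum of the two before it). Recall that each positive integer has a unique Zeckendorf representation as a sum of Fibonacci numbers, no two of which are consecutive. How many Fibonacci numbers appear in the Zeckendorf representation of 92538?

8

take 75025 (≤ 92538); 92538 − 75025 = 17513
take 10946 (≤ 17513); 17513 − 10946 = 6567
take 4181 (≤ 6567); 6567 − 4181 = 2386
take 1597 (≤ 2386); 2386 − 1597 = 789
take 610 (≤ 789); 789 − 610 = 179
take 144 (≤ 179); 179 − 144 = 35
take 34 (≤ 35); 35 − 34 = 1
take 1 (≤ 1); 1 − 1 = 0
92538 = 75025 + 10946 + 4181 + 1597 + 610 + 144 + 34 + 1, which has 8 terms.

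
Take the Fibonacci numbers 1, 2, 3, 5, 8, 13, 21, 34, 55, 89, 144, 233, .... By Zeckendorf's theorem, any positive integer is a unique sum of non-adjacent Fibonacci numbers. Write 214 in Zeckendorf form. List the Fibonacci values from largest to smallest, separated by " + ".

144 + 55 + 13 + 2

Greedy algorithm:
214: greatest Fibonacci not exceeding it is 144, leaving 70
70: greatest Fibonacci not exceeding it is 55, leaving 15
15: greatest Fibonacci not exceeding it is 13, leaving 2
2: greatest Fibonacci not exceeding it is 2, leaving 0
So 214 = 144 + 55 + 13 + 2, with no two terms consecutive in the sequence.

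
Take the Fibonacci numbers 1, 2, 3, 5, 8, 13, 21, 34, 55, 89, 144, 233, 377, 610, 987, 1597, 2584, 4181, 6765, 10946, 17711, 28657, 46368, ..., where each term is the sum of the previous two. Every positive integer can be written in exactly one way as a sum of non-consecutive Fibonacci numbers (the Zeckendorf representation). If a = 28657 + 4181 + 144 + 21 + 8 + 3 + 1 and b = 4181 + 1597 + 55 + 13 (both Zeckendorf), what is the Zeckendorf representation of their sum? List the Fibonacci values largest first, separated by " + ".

The two numbers are 33015 and 5846, so their sum is 38861.
38861: greatest Fibonacci not exceeding it is 28657, leaving 10204
10204: greatest Fibonacci not exceeding it is 6765, leaving 3439
3439: greatest Fibonacci not exceeding it is 2584, leaving 855
855: greatest Fibonacci not exceeding it is 610, leaving 245
245: greatest Fibonacci not exceeding it is 233, leaving 12
12: greatest Fibonacci not exceeding it is 8, leaving 4
4: greatest Fibonacci not exceeding it is 3, leaving 1
1: greatest Fibonacci not exceeding it is 1, leaving 0

28657 + 6765 + 2584 + 610 + 233 + 8 + 3 + 1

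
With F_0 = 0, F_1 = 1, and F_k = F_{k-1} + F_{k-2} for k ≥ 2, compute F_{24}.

46368

Iterating the recurrence up to F_{19} = 4181 and F_{18} = 2584:
F_{20} = F_{19} + F_{18} = 4181 + 2584 = 6765
F_{21} = F_{20} + F_{19} = 6765 + 4181 = 10946
F_{22} = F_{21} + F_{20} = 10946 + 6765 = 17711
F_{23} = F_{22} + F_{21} = 17711 + 10946 = 28657
F_{24} = F_{23} + F_{22} = 28657 + 17711 = 46368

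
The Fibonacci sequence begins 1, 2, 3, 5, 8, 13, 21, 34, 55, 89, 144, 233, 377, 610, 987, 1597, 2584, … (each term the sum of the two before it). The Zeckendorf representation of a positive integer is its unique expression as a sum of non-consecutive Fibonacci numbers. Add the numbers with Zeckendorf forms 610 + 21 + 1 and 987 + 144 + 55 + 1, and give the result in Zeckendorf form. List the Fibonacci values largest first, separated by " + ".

1597 + 144 + 55 + 21 + 2

The two numbers are 632 and 1187, so their sum is 1819.
1819: greatest Fibonacci not exceeding it is 1597, leaving 222
222: greatest Fibonacci not exceeding it is 144, leaving 78
78: greatest Fibonacci not exceeding it is 55, leaving 23
23: greatest Fibonacci not exceeding it is 21, leaving 2
2: greatest Fibonacci not exceeding it is 2, leaving 0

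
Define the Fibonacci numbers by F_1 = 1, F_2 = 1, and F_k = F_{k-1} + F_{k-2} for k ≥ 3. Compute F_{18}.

Iterating the recurrence up to F_{12} = 144 and F_{11} = 89:
F_{13} = F_{12} + F_{11} = 144 + 89 = 233
F_{14} = F_{13} + F_{12} = 233 + 144 = 377
F_{15} = F_{14} + F_{13} = 377 + 233 = 610
F_{16} = F_{15} + F_{14} = 610 + 377 = 987
F_{17} = F_{16} + F_{15} = 987 + 610 = 1597
F_{18} = F_{17} + F_{16} = 1597 + 987 = 2584

2584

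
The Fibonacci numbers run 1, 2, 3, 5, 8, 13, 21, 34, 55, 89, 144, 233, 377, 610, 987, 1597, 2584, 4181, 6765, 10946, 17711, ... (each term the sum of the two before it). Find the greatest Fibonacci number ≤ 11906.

10946

10946 ≤ 11906 < 17711, so the largest Fibonacci number not exceeding 11906 is 10946.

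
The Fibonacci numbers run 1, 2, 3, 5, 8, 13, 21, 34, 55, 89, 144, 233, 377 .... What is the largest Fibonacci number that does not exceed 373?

233 ≤ 373 < 377, so the largest Fibonacci number not exceeding 373 is 233.

233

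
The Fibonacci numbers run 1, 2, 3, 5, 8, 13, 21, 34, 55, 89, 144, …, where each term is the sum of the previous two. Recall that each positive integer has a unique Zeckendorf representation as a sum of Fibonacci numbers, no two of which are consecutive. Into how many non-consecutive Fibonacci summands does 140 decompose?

5

Greedily peel off the largest Fibonacci term at each step:
89 ≤ 140 < 144, so take 89; remainder 51
34 ≤ 51 < 55, so take 34; remainder 17
13 ≤ 17 < 21, so take 13; remainder 4
3 ≤ 4 < 5, so take 3; remainder 1
1 ≤ 1 < 2, so take 1; remainder 0
140 = 89 + 34 + 13 + 3 + 1, which has 5 terms.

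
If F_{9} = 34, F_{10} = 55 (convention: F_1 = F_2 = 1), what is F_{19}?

4181

By the addition formula F_{m+n} = F_m F_{n+1} + F_{m−1} F_n with m=10, n=9: F_{19} = 55·55 + 34·34 = 3025 + 1156 = 4181.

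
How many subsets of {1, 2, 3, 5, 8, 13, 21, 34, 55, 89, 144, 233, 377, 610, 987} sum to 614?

Each representation comes from the Zeckendorf form by replacing some F_k with F_{k−1} + F_{k−2} where possible.
614 = 610+3+1 = 377+233+3+1 = 377+144+89+3+1 = 377+144+55+34+3+1 = … (2 more), for 6 in all.

6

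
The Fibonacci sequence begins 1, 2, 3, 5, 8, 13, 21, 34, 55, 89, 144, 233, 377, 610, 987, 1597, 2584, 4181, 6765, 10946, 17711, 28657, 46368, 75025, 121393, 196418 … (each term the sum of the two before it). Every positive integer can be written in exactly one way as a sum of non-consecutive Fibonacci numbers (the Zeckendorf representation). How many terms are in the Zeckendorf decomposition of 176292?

8

Greedily peel off the largest Fibonacci term at each step:
176292: greatest Fibonacci not exceeding it is 121393, leaving 54899
54899: greatest Fibonacci not exceeding it is 46368, leaving 8531
8531: greatest Fibonacci not exceeding it is 6765, leaving 1766
1766: greatest Fibonacci not exceeding it is 1597, leaving 169
169: greatest Fibonacci not exceeding it is 144, leaving 25
25: greatest Fibonacci not exceeding it is 21, leaving 4
4: greatest Fibonacci not exceeding it is 3, leaving 1
1: greatest Fibonacci not exceeding it is 1, leaving 0
176292 = 121393 + 46368 + 6765 + 1597 + 144 + 21 + 3 + 1, which has 8 terms.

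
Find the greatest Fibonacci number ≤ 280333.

196418

196418 ≤ 280333 < 317811, so the largest Fibonacci number not exceeding 280333 is 196418.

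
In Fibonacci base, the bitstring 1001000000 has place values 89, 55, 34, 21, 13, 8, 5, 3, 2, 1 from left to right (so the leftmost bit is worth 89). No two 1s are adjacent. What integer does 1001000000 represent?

Summing the place values of the 1 bits: 89 + 21 = 110.

110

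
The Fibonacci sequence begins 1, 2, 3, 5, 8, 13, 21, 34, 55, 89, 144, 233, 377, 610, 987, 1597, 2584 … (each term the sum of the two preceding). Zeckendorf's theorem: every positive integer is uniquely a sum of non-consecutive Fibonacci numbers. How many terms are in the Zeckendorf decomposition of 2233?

2233: greatest Fibonacci not exceeding it is 1597, leaving 636
636: greatest Fibonacci not exceeding it is 610, leaving 26
26: greatest Fibonacci not exceeding it is 21, leaving 5
5: greatest Fibonacci not exceeding it is 5, leaving 0
2233 = 1597 + 610 + 21 + 5, which has 4 terms.

4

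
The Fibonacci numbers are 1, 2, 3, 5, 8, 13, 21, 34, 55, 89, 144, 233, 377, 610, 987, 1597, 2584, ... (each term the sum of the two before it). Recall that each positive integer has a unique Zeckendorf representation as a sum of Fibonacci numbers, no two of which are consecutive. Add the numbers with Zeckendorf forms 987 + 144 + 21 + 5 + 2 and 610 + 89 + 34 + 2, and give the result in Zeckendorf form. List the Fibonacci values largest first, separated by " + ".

1597 + 233 + 55 + 8 + 1

The two numbers are 1159 and 735, so their sum is 1894.
1894 − 1597 = 297
297 − 233 = 64
64 − 55 = 9
9 − 8 = 1
1 − 1 = 0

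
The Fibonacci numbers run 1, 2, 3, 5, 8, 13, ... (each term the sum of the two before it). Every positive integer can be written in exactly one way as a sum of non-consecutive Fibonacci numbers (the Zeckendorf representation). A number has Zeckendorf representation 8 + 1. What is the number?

8 + 1 = 9.

9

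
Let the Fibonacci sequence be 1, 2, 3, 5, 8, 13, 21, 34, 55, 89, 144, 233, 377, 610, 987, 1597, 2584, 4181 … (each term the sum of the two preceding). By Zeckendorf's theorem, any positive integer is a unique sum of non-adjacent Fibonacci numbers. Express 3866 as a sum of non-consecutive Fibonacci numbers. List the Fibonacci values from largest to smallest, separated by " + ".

largest Fibonacci ≤ 3866 is 2584; 3866 − 2584 = 1282
largest Fibonacci ≤ 1282 is 987; 1282 − 987 = 295
largest Fibonacci ≤ 295 is 233; 295 − 233 = 62
largest Fibonacci ≤ 62 is 55; 62 − 55 = 7
largest Fibonacci ≤ 7 is 5; 7 − 5 = 2
largest Fibonacci ≤ 2 is 2; 2 − 2 = 0
So 3866 = 2584 + 987 + 233 + 55 + 5 + 2, with no two terms consecutive in the sequence.

2584 + 987 + 233 + 55 + 5 + 2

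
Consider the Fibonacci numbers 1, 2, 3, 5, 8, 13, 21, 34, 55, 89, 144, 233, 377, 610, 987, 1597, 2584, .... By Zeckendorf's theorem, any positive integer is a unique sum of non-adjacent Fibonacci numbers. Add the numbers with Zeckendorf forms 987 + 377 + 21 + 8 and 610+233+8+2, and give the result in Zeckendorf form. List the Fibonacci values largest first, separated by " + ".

1597 + 610 + 34 + 5

The two numbers are 1393 and 853, so their sum is 2246.
largest Fibonacci ≤ 2246 is 1597; 2246 − 1597 = 649
largest Fibonacci ≤ 649 is 610; 649 − 610 = 39
largest Fibonacci ≤ 39 is 34; 39 − 34 = 5
largest Fibonacci ≤ 5 is 5; 5 − 5 = 0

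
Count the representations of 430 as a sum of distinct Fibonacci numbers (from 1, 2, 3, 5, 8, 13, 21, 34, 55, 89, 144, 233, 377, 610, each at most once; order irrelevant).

430 = 377+34+13+5+1 = 377+34+13+3+2+1 = 233+144+34+13+5+1 = … (9 more), for 12 in all.

12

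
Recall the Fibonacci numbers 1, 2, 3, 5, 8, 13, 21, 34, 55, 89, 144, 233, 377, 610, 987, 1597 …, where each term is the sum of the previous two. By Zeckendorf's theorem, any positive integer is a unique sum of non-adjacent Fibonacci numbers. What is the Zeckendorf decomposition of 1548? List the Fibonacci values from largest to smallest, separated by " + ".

subtract 987 from 1548: 561 remains
subtract 377 from 561: 184 remains
subtract 144 from 184: 40 remains
subtract 34 from 40: 6 remains
subtract 5 from 6: 1 remains
subtract 1 from 1: 0 remains
So 1548 = 987 + 377 + 144 + 34 + 5 + 1, with no two terms consecutive in the sequence.

987 + 377 + 144 + 34 + 5 + 1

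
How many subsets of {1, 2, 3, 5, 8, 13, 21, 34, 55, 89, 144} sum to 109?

2

Each representation comes from the Zeckendorf form by replacing some F_k with F_{k−1} + F_{k−2} where possible.
109 = 89+13+5+2 = 55+34+13+5+2 — 2 representations.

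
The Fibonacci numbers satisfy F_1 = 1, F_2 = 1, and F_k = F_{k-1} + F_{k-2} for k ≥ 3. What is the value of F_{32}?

Iterating the recurrence up to F_{26} = 121393 and F_{25} = 75025:
F_{27} = F_{26} + F_{25} = 121393 + 75025 = 196418
F_{28} = F_{27} + F_{26} = 196418 + 121393 = 317811
F_{29} = F_{28} + F_{27} = 317811 + 196418 = 514229
F_{30} = F_{29} + F_{28} = 514229 + 317811 = 832040
F_{31} = F_{30} + F_{29} = 832040 + 514229 = 1346269
F_{32} = F_{31} + F_{30} = 1346269 + 832040 = 2178309

2178309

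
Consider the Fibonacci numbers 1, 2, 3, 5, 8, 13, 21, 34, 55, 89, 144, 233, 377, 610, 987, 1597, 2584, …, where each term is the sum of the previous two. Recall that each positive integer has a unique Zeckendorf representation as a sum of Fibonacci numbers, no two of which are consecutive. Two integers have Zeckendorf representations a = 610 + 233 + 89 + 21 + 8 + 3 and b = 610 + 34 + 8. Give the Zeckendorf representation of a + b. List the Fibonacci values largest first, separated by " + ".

1597 + 13 + 5 + 1

The two numbers are 964 and 652, so their sum is 1616.
1616 − 1597 = 19
19 − 13 = 6
6 − 5 = 1
1 − 1 = 0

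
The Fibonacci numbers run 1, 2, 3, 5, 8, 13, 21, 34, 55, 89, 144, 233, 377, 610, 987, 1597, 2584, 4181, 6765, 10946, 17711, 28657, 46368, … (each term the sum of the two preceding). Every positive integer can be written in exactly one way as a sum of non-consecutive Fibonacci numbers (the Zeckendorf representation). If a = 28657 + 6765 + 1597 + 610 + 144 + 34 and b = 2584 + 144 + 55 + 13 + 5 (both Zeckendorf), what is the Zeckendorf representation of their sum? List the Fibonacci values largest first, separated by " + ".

28657 + 10946 + 987 + 13 + 5

The two numbers are 37807 and 2801, so their sum is 40608.
40608: greatest Fibonacci not exceeding it is 28657, leaving 11951
11951: greatest Fibonacci not exceeding it is 10946, leaving 1005
1005: greatest Fibonacci not exceeding it is 987, leaving 18
18: greatest Fibonacci not exceeding it is 13, leaving 5
5: greatest Fibonacci not exceeding it is 5, leaving 0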